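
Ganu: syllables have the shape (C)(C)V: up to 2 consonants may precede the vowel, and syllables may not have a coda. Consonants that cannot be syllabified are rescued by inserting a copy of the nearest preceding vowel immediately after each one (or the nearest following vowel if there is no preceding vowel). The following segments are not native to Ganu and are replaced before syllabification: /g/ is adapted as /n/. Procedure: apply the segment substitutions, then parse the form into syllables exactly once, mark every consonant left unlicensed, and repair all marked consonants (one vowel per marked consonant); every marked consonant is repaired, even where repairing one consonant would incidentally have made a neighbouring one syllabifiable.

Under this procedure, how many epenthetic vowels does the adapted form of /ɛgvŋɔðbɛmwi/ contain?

After substitution the input is /ɛnvŋɔðbɛmwi/.
The unsyllabifiable consonants are /n/; each receives one epenthetic vowel.

1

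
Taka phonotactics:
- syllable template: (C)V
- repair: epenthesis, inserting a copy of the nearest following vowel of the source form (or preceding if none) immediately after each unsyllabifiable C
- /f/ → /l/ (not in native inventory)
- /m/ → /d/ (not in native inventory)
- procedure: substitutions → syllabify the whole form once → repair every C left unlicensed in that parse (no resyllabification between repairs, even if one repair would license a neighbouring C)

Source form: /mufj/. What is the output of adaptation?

duluju

Substitution: /m/ → /d/, /f/ → /l/, giving /dulj/.
Syllabifying with onset maximization leaves /l/, /j/ stranded (no codas are permitted; onsets are limited to one consonant).
Epenthesis after each stranded consonant: /l/ → /lu/, /j/ → /ju/.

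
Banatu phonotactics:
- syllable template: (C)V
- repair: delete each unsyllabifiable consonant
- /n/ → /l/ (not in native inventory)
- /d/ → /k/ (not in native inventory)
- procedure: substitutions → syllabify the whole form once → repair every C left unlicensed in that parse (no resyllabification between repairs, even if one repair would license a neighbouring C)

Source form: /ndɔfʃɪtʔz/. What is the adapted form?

kɔʃɪ

Substitution: /n/ → /l/, /d/ → /k/, giving /lkɔfʃɪtʔz/.
Syllabifying with onset maximization leaves /l/, /f/, /t/, /ʔ/, /z/ stranded (no codas are permitted; onsets are limited to one consonant).
Deleting the stranded consonants removes /l/, /f/, /t/, /ʔ/, /z/.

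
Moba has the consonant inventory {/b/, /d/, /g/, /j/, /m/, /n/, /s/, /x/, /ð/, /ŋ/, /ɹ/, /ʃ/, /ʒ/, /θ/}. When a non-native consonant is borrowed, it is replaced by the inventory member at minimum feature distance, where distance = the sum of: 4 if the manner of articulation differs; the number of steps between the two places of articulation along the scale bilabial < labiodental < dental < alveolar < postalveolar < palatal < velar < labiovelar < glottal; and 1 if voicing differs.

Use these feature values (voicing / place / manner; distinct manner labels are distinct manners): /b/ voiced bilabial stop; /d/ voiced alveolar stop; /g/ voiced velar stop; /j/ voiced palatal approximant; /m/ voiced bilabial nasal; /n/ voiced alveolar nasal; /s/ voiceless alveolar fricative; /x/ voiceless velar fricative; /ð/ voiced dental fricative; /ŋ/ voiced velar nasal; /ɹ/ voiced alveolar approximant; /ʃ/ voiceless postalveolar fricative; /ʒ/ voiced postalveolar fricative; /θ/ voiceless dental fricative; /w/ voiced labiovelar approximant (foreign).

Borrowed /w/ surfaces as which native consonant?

/j/ is closest: same manner (approximant), place distance 2 (labiovelar→palatal), same voicing; total 2. Next closest is /ɹ/ at distance 4.

j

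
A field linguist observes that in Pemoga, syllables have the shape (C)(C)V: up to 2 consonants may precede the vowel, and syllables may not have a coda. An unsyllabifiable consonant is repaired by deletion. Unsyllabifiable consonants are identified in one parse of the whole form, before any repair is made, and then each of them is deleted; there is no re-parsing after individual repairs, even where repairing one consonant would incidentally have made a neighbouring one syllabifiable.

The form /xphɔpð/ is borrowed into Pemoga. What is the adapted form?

Syllabifying with onset maximization leaves /x/, /p/, /ð/ stranded (no codas are permitted; onsets may contain at most 2 consonants).
Deletion applies to /x/, /p/, /ð/.

phɔ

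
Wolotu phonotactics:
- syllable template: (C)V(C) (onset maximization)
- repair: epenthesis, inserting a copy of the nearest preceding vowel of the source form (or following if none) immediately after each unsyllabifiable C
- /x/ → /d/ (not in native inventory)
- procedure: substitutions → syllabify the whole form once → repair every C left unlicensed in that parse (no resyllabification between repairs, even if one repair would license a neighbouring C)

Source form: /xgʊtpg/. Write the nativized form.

dʊgʊtpʊgʊ

Substitution: /x/ → /d/, giving /dgʊtpg/.
Syllabifying with onset maximization leaves /d/, /p/, /g/ stranded (at most one coda consonant is licensed; onsets are limited to one consonant).
Each unlicensed consonant becomes the onset of a new syllable: /d/ → /dʊ/, /p/ → /pʊ/, /g/ → /gʊ/.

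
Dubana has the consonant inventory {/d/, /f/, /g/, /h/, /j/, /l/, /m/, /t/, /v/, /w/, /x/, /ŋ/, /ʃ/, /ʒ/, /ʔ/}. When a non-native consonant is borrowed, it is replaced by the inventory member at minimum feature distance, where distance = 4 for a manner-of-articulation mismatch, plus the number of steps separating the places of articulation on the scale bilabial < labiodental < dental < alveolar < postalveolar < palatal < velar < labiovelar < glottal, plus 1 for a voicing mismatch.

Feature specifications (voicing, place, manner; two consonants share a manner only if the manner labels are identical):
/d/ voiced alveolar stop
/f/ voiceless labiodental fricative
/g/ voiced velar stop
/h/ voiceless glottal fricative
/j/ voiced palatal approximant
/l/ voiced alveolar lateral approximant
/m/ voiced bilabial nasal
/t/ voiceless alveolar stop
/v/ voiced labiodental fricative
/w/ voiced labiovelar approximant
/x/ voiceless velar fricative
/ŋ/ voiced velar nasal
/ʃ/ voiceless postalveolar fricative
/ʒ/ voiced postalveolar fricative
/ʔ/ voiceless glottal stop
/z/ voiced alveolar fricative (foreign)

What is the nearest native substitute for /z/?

/ʒ/ is closest: same manner (fricative), place distance 1 (alveolar→postalveolar), same voicing; total 1. Next closest is /v/ at distance 2.

ʒ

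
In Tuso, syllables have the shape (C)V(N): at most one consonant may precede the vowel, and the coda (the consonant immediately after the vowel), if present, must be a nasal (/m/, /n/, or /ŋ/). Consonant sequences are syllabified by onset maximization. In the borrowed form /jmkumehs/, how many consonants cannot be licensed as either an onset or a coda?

The consonants /j/, /m/, /h/, /s/ cannot be parsed into a legal (C)V(N) syllable (only a nasal (/m/, /n/, or /ŋ/) is licensed in coda position; onsets are limited to one consonant).

4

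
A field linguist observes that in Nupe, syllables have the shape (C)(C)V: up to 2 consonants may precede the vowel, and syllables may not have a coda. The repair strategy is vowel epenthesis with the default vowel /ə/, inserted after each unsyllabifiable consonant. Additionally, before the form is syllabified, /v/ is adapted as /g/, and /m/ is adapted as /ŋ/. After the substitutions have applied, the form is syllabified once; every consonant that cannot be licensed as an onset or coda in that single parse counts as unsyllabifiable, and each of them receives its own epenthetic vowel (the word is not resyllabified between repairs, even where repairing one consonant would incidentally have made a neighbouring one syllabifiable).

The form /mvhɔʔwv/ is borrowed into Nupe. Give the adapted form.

ŋəghɔʔəwəgə

Substitution: /m/ → /ŋ/, /v/ → /g/, giving /ŋghɔʔwg/.
Under (C)(C)V, the unsyllabifiable consonants are /ŋ/, /ʔ/, /w/, /g/ (no codas are permitted; onsets may contain at most 2 consonants).
Epenthesis after each stranded consonant: /ŋ/ → /ŋə/, /ʔ/ → /ʔə/, /w/ → /wə/, /g/ → /gə/.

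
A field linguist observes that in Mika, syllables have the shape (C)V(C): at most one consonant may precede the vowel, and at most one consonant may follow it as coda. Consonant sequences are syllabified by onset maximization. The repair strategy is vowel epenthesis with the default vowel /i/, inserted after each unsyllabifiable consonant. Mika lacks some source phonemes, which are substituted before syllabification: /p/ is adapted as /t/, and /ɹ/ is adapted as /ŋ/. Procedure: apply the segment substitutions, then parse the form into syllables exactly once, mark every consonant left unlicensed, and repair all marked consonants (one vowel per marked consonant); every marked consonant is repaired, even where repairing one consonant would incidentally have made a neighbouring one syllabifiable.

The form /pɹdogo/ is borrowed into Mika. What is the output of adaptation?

Substitution: /p/ → /t/, /ɹ/ → /ŋ/, giving /tŋdogo/.
Syllabifying with onset maximization leaves /t/, /ŋ/ stranded (at most one coda consonant is licensed; onsets are limited to one consonant).
Each unlicensed consonant becomes the onset of a new syllable: /t/ → /ti/, /ŋ/ → /ŋi/.

tiŋidogo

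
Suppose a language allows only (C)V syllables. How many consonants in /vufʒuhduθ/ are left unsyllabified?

The consonants /f/, /h/, /θ/ cannot be parsed into a legal (C)V syllable (no codas are permitted; onsets are limited to one consonant).

3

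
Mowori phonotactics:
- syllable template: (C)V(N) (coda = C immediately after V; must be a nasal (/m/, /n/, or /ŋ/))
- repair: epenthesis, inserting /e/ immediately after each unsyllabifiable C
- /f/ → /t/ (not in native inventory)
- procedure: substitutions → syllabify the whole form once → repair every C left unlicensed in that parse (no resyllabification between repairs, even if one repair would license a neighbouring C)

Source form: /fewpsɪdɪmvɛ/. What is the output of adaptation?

tewepesɪdɪmvɛ

Substitution: /f/ → /t/, giving /tewpsɪdɪmvɛ/.
Under (C)V(N), the unsyllabifiable consonants are /w/, /p/ (only a nasal (/m/, /n/, or /ŋ/) is licensed in coda position; onsets are limited to one consonant).
Inserting the epenthetic vowel yields /w/ → /we/, /p/ → /pe/.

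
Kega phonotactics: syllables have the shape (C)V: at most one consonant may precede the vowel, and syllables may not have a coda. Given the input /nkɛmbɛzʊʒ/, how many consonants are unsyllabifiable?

3

Syllabifying with onset maximization leaves /n/, /m/, /ʒ/ stranded (no codas are permitted; onsets are limited to one consonant).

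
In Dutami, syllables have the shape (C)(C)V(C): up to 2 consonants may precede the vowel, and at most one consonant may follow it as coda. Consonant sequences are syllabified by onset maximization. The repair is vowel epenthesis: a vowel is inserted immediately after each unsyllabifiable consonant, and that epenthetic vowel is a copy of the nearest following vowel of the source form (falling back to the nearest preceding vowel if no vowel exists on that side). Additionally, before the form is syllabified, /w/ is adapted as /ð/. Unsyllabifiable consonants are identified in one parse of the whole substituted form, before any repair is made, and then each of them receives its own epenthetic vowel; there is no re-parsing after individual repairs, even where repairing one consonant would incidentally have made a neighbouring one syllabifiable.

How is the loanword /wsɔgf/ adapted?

ðsɔgfɔ

Substitution: /w/ → /ð/, giving /ðsɔgf/.
Under (C)(C)V(C), the unsyllabifiable consonants are /f/ (at most one coda consonant is licensed; onsets may contain at most 2 consonants).
Epenthesis after each stranded consonant: /f/ → /fɔ/.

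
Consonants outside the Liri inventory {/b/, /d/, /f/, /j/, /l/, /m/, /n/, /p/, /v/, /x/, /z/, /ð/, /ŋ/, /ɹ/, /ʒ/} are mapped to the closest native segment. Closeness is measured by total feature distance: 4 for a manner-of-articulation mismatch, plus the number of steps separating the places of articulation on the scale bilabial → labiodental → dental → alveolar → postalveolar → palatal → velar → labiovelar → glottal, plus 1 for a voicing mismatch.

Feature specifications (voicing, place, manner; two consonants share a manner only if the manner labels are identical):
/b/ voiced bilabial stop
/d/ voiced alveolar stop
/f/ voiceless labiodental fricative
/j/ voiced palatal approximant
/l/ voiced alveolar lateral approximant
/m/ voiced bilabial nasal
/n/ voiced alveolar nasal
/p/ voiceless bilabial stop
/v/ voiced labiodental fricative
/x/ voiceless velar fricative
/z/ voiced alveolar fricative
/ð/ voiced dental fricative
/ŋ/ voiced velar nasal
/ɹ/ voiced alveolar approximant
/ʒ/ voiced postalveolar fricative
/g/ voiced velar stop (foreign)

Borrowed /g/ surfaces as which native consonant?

/d/ is closest: same manner (stop), place distance 3 (velar→alveolar), same voicing; total 3. Next closest is /ŋ/ at distance 4.

d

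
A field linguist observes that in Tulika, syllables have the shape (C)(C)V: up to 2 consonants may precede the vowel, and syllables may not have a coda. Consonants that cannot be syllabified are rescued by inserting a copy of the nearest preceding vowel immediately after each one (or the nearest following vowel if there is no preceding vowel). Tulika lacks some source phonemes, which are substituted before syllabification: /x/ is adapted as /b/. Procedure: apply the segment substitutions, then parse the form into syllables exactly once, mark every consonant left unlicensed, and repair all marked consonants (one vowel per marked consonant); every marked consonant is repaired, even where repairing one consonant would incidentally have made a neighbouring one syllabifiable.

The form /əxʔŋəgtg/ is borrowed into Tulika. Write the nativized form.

əbəʔŋəgətəgə

Substitution: /x/ → /b/, giving /əbʔŋəgtg/.
Under (C)(C)V, the unsyllabifiable consonants are /b/, /g/, /t/, /g/ (no codas are permitted; onsets may contain at most 2 consonants).
Epenthesis after each stranded consonant: /b/ → /bə/, /g/ → /gə/, /t/ → /tə/, /g/ → /gə/.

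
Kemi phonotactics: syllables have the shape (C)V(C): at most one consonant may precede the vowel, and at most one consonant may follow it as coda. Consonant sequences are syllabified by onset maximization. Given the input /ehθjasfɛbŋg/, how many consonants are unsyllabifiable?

Under (C)V(C), the unsyllabifiable consonants are /θ/, /ŋ/, /g/ (at most one coda consonant is licensed; onsets are limited to one consonant).

3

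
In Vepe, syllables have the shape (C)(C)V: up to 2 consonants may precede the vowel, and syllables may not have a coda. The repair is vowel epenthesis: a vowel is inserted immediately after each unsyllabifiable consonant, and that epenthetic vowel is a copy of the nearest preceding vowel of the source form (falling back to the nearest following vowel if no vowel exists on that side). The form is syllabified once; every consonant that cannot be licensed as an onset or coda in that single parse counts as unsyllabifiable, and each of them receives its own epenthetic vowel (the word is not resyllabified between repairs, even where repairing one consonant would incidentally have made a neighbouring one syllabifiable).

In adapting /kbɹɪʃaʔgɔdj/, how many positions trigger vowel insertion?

3

The unsyllabifiable consonants are /k/, /d/, /j/; each receives one epenthetic vowel.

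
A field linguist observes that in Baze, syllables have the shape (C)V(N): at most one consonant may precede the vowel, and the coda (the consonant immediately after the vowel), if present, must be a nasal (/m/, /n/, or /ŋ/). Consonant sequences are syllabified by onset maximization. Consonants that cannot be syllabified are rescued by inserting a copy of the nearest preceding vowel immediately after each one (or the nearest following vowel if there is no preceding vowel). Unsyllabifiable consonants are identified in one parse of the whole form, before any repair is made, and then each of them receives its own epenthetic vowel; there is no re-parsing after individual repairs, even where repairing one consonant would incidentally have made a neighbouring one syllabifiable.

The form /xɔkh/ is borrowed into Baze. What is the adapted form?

xɔkɔhɔ

The consonants /k/, /h/ cannot be parsed into a legal (C)V(N) syllable (only a nasal (/m/, /n/, or /ŋ/) is licensed in coda position; onsets are limited to one consonant).
Epenthesis after each stranded consonant: /k/ → /kɔ/, /h/ → /hɔ/.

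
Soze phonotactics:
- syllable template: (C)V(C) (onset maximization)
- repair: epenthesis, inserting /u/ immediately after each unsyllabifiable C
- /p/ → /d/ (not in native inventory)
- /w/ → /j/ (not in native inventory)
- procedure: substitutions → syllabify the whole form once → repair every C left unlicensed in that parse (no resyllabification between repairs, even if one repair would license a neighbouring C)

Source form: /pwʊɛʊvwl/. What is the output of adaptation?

dujʊɛʊvjulu

Substitution: /p/ → /d/, /w/ → /j/, giving /djʊɛʊvjl/.
Under (C)V(C), the unsyllabifiable consonants are /d/, /j/, /l/ (at most one coda consonant is licensed; onsets are limited to one consonant).
Each unlicensed consonant becomes the onset of a new syllable: /d/ → /du/, /j/ → /ju/, /l/ → /lu/.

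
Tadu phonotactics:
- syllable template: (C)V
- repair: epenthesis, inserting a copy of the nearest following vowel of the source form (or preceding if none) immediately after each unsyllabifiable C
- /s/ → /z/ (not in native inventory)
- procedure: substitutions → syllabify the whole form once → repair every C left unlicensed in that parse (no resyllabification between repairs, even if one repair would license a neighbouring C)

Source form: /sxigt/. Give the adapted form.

Substitution: /s/ → /z/, giving /zxigt/.
Syllabifying with onset maximization leaves /z/, /g/, /t/ stranded (no codas are permitted; onsets are limited to one consonant).
Each unlicensed consonant becomes the onset of a new syllable: /z/ → /zi/, /g/ → /gi/, /t/ → /ti/.

zixigiti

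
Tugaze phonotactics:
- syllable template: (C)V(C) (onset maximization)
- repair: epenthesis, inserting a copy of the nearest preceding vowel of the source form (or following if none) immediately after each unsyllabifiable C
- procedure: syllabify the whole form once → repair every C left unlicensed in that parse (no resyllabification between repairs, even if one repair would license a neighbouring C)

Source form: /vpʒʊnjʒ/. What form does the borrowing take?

vʊpʊʒʊnjʊʒʊ

The consonants /v/, /p/, /j/, /ʒ/ cannot be parsed into a legal (C)V(C) syllable (at most one coda consonant is licensed; onsets are limited to one consonant).
Epenthesis after each stranded consonant: /v/ → /vʊ/, /p/ → /pʊ/, /j/ → /jʊ/, /ʒ/ → /ʒʊ/.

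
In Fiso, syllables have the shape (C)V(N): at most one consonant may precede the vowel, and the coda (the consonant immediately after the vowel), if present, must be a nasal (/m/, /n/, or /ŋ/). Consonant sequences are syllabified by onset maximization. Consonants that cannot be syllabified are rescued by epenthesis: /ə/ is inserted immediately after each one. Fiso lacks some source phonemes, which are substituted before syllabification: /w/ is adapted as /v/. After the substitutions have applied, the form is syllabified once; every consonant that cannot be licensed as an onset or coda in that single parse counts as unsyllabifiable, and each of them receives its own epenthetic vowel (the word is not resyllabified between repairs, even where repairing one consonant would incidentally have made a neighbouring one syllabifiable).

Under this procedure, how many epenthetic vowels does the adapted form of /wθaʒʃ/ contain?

3

After substitution the input is /vθaʒʃ/.
The unsyllabifiable consonants are /v/, /ʒ/, /ʃ/; each receives one epenthetic vowel.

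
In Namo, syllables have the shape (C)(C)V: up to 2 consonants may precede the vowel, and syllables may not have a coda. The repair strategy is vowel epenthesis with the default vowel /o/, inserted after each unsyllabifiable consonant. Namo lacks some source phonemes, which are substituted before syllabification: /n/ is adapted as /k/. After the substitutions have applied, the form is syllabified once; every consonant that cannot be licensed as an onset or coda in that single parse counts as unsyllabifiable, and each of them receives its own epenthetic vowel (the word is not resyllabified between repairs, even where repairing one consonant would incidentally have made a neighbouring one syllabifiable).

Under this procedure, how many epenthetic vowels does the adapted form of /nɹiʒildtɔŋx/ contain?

After substitution the input is /kɹiʒildtɔŋx/.
The unsyllabifiable consonants are /l/, /ŋ/, /x/; each receives one epenthetic vowel.

3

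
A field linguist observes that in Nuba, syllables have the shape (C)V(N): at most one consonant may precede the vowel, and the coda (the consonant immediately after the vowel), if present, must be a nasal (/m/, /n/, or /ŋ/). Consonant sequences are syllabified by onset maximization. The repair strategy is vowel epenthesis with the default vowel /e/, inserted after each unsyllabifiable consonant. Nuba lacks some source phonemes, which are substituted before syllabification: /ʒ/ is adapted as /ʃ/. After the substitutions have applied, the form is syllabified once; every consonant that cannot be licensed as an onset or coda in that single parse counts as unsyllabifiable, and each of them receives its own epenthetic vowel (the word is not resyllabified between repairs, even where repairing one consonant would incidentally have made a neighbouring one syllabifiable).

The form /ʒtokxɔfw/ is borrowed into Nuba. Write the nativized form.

ʃetokexɔfewe

Substitution: /ʒ/ → /ʃ/, giving /ʃtokxɔfw/.
Under (C)V(N), the unsyllabifiable consonants are /ʃ/, /k/, /f/, /w/ (only a nasal (/m/, /n/, or /ŋ/) is licensed in coda position; onsets are limited to one consonant).
Epenthesis after each stranded consonant: /ʃ/ → /ʃe/, /k/ → /ke/, /f/ → /fe/, /w/ → /we/.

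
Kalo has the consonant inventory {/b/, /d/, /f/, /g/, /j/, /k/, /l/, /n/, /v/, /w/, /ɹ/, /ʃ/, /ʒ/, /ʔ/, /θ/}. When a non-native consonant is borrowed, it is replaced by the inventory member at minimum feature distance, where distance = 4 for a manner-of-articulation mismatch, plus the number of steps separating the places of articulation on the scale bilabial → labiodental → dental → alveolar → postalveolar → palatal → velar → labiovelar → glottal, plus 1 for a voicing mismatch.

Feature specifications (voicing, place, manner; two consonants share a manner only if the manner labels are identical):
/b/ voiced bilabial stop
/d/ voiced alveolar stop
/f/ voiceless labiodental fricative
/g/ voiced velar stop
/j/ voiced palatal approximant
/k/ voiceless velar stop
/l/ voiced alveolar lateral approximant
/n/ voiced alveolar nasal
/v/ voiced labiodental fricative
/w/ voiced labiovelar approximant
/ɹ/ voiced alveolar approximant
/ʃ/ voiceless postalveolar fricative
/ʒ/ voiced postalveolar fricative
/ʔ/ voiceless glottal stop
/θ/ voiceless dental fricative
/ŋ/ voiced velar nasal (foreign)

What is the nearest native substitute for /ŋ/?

/n/ is closest: same manner (nasal), place distance 3 (velar→alveolar), same voicing; total 3. Next closest is /g/ at distance 4.

n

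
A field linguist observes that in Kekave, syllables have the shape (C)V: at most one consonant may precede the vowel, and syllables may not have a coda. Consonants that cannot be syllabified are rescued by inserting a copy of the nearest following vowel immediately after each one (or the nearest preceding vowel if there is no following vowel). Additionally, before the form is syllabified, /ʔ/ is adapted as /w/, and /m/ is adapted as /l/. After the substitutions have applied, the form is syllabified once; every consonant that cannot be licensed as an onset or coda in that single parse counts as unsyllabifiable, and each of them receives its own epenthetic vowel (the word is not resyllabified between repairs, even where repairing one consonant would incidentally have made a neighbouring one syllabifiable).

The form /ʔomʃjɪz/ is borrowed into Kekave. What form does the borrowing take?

Substitution: /ʔ/ → /w/, /m/ → /l/, giving /wolʃjɪz/.
Under (C)V, the unsyllabifiable consonants are /l/, /ʃ/, /z/ (no codas are permitted; onsets are limited to one consonant).
Each unlicensed consonant becomes the onset of a new syllable: /l/ → /lɪ/, /ʃ/ → /ʃɪ/, /z/ → /zɪ/.

wolɪʃɪjɪzɪ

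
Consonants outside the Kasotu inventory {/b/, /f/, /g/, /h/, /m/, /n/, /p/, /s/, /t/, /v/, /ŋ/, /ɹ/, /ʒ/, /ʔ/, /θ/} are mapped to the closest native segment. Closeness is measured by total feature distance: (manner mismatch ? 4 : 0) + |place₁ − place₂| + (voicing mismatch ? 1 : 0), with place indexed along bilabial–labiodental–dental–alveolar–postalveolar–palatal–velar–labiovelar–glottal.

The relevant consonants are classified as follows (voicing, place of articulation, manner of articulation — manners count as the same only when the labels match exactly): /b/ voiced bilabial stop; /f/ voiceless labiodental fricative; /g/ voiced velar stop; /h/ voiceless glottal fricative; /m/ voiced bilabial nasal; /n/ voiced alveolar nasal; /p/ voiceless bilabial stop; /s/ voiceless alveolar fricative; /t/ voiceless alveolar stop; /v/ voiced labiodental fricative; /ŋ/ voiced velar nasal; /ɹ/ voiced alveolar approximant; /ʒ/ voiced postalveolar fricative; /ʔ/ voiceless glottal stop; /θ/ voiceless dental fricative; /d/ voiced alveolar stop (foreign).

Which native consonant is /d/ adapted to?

t

/t/ is closest: same manner (stop), place distance 0 (alveolar→alveolar), voicing differs (+1); total 1. Next closest is /b/ at distance 3.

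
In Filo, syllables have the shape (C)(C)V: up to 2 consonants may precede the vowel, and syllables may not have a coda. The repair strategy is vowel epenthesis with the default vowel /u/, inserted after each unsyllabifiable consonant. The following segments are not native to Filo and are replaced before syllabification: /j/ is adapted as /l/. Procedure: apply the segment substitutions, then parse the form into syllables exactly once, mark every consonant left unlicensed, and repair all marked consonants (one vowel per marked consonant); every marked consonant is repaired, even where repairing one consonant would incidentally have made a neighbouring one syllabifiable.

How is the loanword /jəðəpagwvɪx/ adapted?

ləðəpaguwvɪxu

Substitution: /j/ → /l/, giving /ləðəpagwvɪx/.
Syllabifying with onset maximization leaves /g/, /x/ stranded (no codas are permitted; onsets may contain at most 2 consonants).
Epenthesis after each stranded consonant: /g/ → /gu/, /x/ → /xu/.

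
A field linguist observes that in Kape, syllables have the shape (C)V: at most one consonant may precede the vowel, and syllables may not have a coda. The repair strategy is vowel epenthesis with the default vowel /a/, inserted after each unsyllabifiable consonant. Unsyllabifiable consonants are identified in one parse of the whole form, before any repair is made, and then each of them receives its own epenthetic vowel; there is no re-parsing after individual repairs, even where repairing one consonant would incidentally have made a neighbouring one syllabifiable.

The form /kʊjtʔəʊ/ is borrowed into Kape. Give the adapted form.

kʊjataʔəʊ

The consonants /j/, /t/ cannot be parsed into a legal (C)V syllable (no codas are permitted; onsets are limited to one consonant).
Each unlicensed consonant becomes the onset of a new syllable: /j/ → /ja/, /t/ → /ta/.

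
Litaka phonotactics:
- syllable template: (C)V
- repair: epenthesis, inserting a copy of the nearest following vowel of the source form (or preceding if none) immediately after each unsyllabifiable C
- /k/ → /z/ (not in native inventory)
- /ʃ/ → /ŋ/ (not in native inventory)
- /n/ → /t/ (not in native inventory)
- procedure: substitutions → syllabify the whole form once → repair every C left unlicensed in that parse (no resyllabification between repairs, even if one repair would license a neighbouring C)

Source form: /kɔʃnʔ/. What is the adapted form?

zɔŋɔtɔʔɔ

Substitution: /k/ → /z/, /ʃ/ → /ŋ/, /n/ → /t/, giving /zɔŋtʔ/.
The consonants /ŋ/, /t/, /ʔ/ cannot be parsed into a legal (C)V syllable (no codas are permitted; onsets are limited to one consonant).
Epenthesis after each stranded consonant: /ŋ/ → /ŋɔ/, /t/ → /tɔ/, /ʔ/ → /ʔɔ/.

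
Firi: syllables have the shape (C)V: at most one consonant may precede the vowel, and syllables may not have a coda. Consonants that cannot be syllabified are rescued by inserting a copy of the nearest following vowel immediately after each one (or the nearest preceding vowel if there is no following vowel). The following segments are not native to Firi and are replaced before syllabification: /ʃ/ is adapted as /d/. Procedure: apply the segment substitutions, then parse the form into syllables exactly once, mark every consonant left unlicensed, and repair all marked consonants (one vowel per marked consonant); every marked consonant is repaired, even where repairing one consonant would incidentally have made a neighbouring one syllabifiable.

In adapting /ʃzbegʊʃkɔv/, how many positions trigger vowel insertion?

4

After substitution the input is /dzbegʊdkɔv/.
The unsyllabifiable consonants are /d/, /z/, /d/, /v/; each receives one epenthetic vowel.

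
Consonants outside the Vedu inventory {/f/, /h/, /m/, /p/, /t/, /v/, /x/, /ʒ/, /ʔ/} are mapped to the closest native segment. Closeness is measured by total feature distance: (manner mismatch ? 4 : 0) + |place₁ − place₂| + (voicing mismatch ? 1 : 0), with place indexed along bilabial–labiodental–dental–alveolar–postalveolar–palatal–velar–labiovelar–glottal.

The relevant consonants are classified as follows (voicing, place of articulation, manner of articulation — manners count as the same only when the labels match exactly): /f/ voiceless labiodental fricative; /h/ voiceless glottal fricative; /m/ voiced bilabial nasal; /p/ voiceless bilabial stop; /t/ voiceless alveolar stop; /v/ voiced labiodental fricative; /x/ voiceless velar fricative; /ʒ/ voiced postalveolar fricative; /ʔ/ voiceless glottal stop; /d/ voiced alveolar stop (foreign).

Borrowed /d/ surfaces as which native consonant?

/t/ is closest: same manner (stop), place distance 0 (alveolar→alveolar), voicing differs (+1); total 1. Next closest is /p/ at distance 4.

t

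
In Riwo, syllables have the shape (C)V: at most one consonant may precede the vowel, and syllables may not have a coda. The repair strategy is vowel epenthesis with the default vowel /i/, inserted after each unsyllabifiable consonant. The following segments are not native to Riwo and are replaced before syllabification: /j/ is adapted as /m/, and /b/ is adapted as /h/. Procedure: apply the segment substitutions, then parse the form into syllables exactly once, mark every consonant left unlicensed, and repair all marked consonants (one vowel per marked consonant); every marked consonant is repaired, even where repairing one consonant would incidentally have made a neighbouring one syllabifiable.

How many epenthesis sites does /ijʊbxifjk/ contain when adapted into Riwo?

4

After substitution the input is /imʊhxifmk/.
The unsyllabifiable consonants are /h/, /f/, /m/, /k/; each receives one epenthetic vowel.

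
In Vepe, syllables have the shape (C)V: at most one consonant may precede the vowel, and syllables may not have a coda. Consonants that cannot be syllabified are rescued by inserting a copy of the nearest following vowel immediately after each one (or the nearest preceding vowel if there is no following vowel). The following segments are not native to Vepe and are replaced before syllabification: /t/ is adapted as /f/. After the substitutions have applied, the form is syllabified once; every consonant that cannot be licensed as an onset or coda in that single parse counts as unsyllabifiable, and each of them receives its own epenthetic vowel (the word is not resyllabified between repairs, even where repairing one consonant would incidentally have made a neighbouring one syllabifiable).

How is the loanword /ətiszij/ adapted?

əfisiziji

Substitution: /t/ → /f/, giving /əfiszij/.
The consonants /s/, /j/ cannot be parsed into a legal (C)V syllable (no codas are permitted; onsets are limited to one consonant).
Epenthesis after each stranded consonant: /s/ → /si/, /j/ → /ji/.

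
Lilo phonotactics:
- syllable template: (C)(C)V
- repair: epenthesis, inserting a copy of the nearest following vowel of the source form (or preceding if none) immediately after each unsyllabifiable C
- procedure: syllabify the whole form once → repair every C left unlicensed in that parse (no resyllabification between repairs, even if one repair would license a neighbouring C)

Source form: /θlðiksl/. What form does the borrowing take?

Syllabifying with onset maximization leaves /θ/, /k/, /s/, /l/ stranded (no codas are permitted; onsets may contain at most 2 consonants).
Inserting the epenthetic vowel yields /θ/ → /θi/, /k/ → /ki/, /s/ → /si/, /l/ → /li/.

θilðikisili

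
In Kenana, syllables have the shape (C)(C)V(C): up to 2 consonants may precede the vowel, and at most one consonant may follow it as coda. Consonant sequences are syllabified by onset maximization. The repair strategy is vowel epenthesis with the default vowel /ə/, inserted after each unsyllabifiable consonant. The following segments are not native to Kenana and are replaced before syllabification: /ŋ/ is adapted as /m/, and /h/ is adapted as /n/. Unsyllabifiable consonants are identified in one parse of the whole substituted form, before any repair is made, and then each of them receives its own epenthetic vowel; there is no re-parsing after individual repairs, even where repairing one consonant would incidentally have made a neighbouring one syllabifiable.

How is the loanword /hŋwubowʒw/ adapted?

Substitution: /h/ → /n/, /ŋ/ → /m/, giving /nmwubowʒw/.
Syllabifying with onset maximization leaves /n/, /ʒ/, /w/ stranded (at most one coda consonant is licensed; onsets may contain at most 2 consonants).
Epenthesis after each stranded consonant: /n/ → /nə/, /ʒ/ → /ʒə/, /w/ → /wə/.

nəmwubowʒəwə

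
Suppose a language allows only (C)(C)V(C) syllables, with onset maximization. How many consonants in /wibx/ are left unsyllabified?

The consonants /x/ cannot be parsed into a legal (C)(C)V(C) syllable (at most one coda consonant is licensed; onsets may contain at most 2 consonants).

1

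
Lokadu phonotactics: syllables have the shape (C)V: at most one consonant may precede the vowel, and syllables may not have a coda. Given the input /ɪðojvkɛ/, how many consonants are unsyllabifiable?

The consonants /j/, /v/ cannot be parsed into a legal (C)V syllable (no codas are permitted; onsets are limited to one consonant).

2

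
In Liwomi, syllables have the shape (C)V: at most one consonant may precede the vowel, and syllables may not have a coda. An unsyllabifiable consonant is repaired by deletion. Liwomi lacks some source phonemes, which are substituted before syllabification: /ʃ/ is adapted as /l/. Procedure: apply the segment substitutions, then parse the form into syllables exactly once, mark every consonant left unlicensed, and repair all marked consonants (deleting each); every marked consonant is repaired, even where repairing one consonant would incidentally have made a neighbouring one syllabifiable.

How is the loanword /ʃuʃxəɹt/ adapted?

Substitution: /ʃ/ → /l/, giving /lulxəɹt/.
Syllabifying with onset maximization leaves /l/, /ɹ/, /t/ stranded (no codas are permitted; onsets are limited to one consonant).
Each unlicensed consonant is deleted: /l/, /ɹ/, /t/.

luxə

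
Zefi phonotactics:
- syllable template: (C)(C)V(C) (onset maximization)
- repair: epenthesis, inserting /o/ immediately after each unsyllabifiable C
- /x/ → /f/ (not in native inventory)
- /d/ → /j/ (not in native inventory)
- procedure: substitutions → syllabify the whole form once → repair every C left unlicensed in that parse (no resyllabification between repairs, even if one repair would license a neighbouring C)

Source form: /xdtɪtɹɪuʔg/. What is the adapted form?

fojtɪtɹɪuʔgo

Substitution: /x/ → /f/, /d/ → /j/, giving /fjtɪtɹɪuʔg/.
The consonants /f/, /g/ cannot be parsed into a legal (C)(C)V(C) syllable (at most one coda consonant is licensed; onsets may contain at most 2 consonants).
Each unlicensed consonant becomes the onset of a new syllable: /f/ → /fo/, /g/ → /go/.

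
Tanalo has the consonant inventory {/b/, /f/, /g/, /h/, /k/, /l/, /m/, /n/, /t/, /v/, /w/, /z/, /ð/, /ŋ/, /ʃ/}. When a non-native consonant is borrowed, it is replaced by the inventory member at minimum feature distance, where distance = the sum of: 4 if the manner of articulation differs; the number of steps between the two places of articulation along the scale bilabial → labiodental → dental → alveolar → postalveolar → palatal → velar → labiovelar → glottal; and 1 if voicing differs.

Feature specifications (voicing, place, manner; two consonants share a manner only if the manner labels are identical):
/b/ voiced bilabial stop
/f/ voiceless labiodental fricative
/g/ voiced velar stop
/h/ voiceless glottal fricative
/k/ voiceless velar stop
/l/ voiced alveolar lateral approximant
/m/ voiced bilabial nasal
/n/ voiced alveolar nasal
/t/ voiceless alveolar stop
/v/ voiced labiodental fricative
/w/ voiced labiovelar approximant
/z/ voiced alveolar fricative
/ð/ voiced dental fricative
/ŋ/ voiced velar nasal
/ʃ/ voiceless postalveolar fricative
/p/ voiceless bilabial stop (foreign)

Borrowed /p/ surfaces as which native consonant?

/b/ is closest: same manner (stop), place distance 0 (bilabial→bilabial), voicing differs (+1); total 1. Next closest is /t/ at distance 3.

b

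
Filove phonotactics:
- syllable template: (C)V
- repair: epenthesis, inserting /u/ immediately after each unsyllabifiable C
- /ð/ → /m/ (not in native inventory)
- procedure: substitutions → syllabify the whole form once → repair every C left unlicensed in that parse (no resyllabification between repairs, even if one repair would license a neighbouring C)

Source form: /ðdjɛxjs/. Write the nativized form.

Substitution: /ð/ → /m/, giving /mdjɛxjs/.
Under (C)V, the unsyllabifiable consonants are /m/, /d/, /x/, /j/, /s/ (no codas are permitted; onsets are limited to one consonant).
Each unlicensed consonant becomes the onset of a new syllable: /m/ → /mu/, /d/ → /du/, /x/ → /xu/, /j/ → /ju/, /s/ → /su/.

mudujɛxujusu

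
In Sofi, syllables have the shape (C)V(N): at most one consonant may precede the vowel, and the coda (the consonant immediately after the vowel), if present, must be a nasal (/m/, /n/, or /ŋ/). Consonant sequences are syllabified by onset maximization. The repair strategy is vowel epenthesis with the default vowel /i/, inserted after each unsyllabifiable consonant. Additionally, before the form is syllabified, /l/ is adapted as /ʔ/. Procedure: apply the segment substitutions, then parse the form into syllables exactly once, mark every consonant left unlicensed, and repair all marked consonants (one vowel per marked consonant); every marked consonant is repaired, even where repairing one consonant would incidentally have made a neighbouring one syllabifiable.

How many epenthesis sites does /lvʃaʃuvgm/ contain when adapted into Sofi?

After substitution the input is /ʔvʃaʃuvgm/.
The unsyllabifiable consonants are /ʔ/, /v/, /v/, /g/, /m/; each receives one epenthetic vowel.

5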